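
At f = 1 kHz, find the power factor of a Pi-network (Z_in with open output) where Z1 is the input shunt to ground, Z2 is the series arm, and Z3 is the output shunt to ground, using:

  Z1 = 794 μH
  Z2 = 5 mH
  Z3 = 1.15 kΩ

Step 1 — Angular frequency: ω = 2π·f = 2π·1000 = 6283 rad/s.
Step 2 — Component impedances:
  Z1: Z = jωL = j·6283·0.000794 = 0 + j4.989 Ω
  Z2: Z = jωL = j·6283·0.005 = 0 + j31.42 Ω
  Z3: Z = R = 1150 Ω
Step 3 — With open output, the series arm Z2 and the output shunt Z3 appear in series to ground: Z2 + Z3 = 1150 + j31.42 Ω.
Step 4 — Parallel with input shunt Z1: Z_in = Z1 || (Z2 + Z3) = 0.02162 + j4.988 Ω = 4.988∠89.8° Ω.
Step 5 — Power factor: PF = cos(φ) = Re(Z)/|Z| = 0.02162/4.988 = 0.004334.
Step 6 — Type: Im(Z) = 4.988 ⇒ lagging (phase φ = 89.8°).

PF = 0.004334 (lagging, φ = 89.8°)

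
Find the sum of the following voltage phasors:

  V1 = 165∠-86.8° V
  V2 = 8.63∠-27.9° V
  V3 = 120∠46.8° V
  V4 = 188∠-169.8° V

Step 1 — Convert each phasor to rectangular form:
  V1 = 165·(cos(-86.8°) + j·sin(-86.8°)) = 9.211 - j164.7 V
  V2 = 8.63·(cos(-27.9°) + j·sin(-27.9°)) = 7.627 - j4.038 V
  V3 = 120·(cos(46.8°) + j·sin(46.8°)) = 82.15 + j87.48 V
  V4 = 188·(cos(-169.8°) + j·sin(-169.8°)) = -185 - j33.29 V
Step 2 — Sum components: V_total = -86.05 - j114.6 V.
Step 3 — Convert to polar: |V_total| = 143.3 V, ∠V_total = -126.9°.

V_total = 143.3∠-126.9° V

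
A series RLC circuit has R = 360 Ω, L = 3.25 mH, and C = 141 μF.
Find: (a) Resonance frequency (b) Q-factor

Step 1 — Resonance condition Im(Z)=0 gives ω₀ = 1/√(LC).
Step 2 — ω₀ = 1/√(0.00325·0.000141) = 1477 rad/s.
Step 3 — f₀ = ω₀/(2π) = 235.1 Hz.
Step 4 — Series Q: Q = ω₀L/R = 1477·0.00325/360 = 0.01334.

(a) f₀ = 235.1 Hz  (b) Q = 0.01334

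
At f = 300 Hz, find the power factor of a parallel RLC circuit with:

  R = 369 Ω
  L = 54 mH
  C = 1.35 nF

Step 1 — Angular frequency: ω = 2π·f = 2π·300 = 1885 rad/s.
Step 2 — Component impedances:
  R: Z = R = 369 Ω
  L: Z = jωL = j·1885·0.054 = 0 + j101.8 Ω
  C: Z = 1/(jωC) = -j/(ω·C) = 0 - j3.93e+05 Ω
Step 3 — Parallel combination: 1/Z_total = 1/R + 1/L + 1/C; Z_total = 26.1 + j94.61 Ω = 98.15∠74.6° Ω.
Step 4 — Power factor: PF = cos(φ) = Re(Z)/|Z| = 26.105/98.146 = 0.266.
Step 5 — Type: Im(Z) = 94.61 ⇒ lagging (phase φ = 74.6°).

PF = 0.266 (lagging, φ = 74.6°)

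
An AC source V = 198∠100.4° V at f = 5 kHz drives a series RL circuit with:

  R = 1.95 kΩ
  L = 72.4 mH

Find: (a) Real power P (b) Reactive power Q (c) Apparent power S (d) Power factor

Step 1 — Angular frequency: ω = 2π·f = 2π·5000 = 3.142e+04 rad/s.
Step 2 — Component impedances:
  R: Z = R = 1950 Ω
  L: Z = jωL = j·3.142e+04·0.0724 = 0 + j2275 Ω
Step 3 — Series combination: Z_total = R + L = 1950 + j2275 Ω = 2996∠49.4° Ω.
Step 4 — Source phasor: V = 198∠100.4° V = -35.74 + j194.7 V.
Step 5 — Current: I = V / Z = 0.04158 + j0.05137 A = 0.06609∠51.0° A.
Step 6 — Complex power: S = V·I* = 8.517 + j9.934 VA.
Step 7 — Real power: P = Re(S) = 8.517 W.
Step 8 — Reactive power: Q = Im(S) = 9.934 VAR.
Step 9 — Apparent power: |S| = 13.09 VA.
Step 10 — Power factor: PF = P/|S| = 0.6509 (lagging).

(a) P = 8.517 W  (b) Q = 9.934 VAR  (c) S = 13.09 VA  (d) PF = 0.6509 (lagging)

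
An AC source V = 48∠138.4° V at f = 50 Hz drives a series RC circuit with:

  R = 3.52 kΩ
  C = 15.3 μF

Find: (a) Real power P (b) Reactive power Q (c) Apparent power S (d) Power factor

Step 1 — Angular frequency: ω = 2π·f = 2π·50 = 314.2 rad/s.
Step 2 — Component impedances:
  R: Z = R = 3520 Ω
  C: Z = 1/(jωC) = -j/(ω·C) = 0 - j208 Ω
Step 3 — Series combination: Z_total = R + C = 3520 - j208 Ω = 3526∠-3.4° Ω.
Step 4 — Source phasor: V = 48∠138.4° V = -35.89 + j31.87 V.
Step 5 — Current: I = V / Z = -0.01069 + j0.008421 A = 0.01361∠141.8° A.
Step 6 — Complex power: S = V·I* = 0.6523 - j0.03855 VA.
Step 7 — Real power: P = Re(S) = 0.6523 W.
Step 8 — Reactive power: Q = Im(S) = -0.03855 VAR.
Step 9 — Apparent power: |S| = 0.6534 VA.
Step 10 — Power factor: PF = P/|S| = 0.9983 (leading).

(a) P = 0.6523 W  (b) Q = -0.03855 VAR  (c) S = 0.6534 VA  (d) PF = 0.9983 (leading)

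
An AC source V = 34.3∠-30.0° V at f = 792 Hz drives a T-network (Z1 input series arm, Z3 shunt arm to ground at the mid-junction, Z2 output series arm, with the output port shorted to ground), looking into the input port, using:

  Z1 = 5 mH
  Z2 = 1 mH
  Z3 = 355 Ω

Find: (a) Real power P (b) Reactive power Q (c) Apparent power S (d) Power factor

Step 1 — Angular frequency: ω = 2π·f = 2π·792 = 4976 rad/s.
Step 2 — Component impedances:
  Z1: Z = jωL = j·4976·0.005 = 0 + j24.88 Ω
  Z2: Z = jωL = j·4976·0.001 = 0 + j4.976 Ω
  Z3: Z = R = 355 Ω
Step 3 — With the output port shorted to ground, the output series arm Z2 runs from the junction to ground; the shunt arm Z3 also runs from the junction to ground. They appear in parallel: Z3 || Z2 = 0.06974 + j4.975 Ω.
Step 4 — Series with input arm Z1: Z_in = Z1 + (Z3 || Z2) = 0.06974 + j29.86 Ω = 29.86∠89.9° Ω.
Step 5 — Source phasor: V = 34.3∠-30.0° V = 29.7 - j17.15 V.
Step 6 — Current: I = V / Z = -0.5721 - j0.9962 A = 1.149∠-119.9° A.
Step 7 — Complex power: S = V·I* = 0.09204 + j39.4 VA.
Step 8 — Real power: P = Re(S) = 0.09204 W.
Step 9 — Reactive power: Q = Im(S) = 39.4 VAR.
Step 10 — Apparent power: |S| = 39.4 VA.
Step 11 — Power factor: PF = P/|S| = 0.002336 (lagging).

(a) P = 0.09204 W  (b) Q = 39.4 VAR  (c) S = 39.4 VA  (d) PF = 0.002336 (lagging)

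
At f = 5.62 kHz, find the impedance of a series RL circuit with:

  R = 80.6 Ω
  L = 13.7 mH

Step 1 — Angular frequency: ω = 2π·f = 2π·5620 = 3.531e+04 rad/s.
Step 2 — Component impedances:
  R: Z = R = 80.6 Ω
  L: Z = jωL = j·3.531e+04·0.0137 = 0 + j483.8 Ω
Step 3 — Series combination: Z_total = R + L = 80.6 + j483.8 Ω = 490.4∠80.5° Ω.

Z = 80.6 + j483.8 Ω = 490.4∠80.5° Ω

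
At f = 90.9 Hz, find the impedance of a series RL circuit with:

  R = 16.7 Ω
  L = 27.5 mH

Step 1 — Angular frequency: ω = 2π·f = 2π·90.9 = 571.1 rad/s.
Step 2 — Component impedances:
  R: Z = R = 16.7 Ω
  L: Z = jωL = j·571.1·0.0275 = 0 + j15.71 Ω
Step 3 — Series combination: Z_total = R + L = 16.7 + j15.71 Ω = 22.93∠43.2° Ω.

Z = 16.7 + j15.71 Ω = 22.93∠43.2° Ω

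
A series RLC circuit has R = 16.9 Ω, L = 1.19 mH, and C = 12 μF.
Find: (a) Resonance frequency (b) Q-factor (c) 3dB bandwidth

Step 1 — Resonance: ω₀ = 1/√(LC) = 1/√(0.00119·1.2e-05) = 8368 rad/s.
Step 2 — f₀ = ω₀/(2π) = 1332 Hz.
Step 3 — Series Q: Q = ω₀L/R = 8368·0.00119/16.9 = 0.5892.
Step 4 — Bandwidth: Δω = ω₀/Q = 1.42e+04 rad/s; BW = Δω/(2π) = 2260 Hz.

(a) f₀ = 1332 Hz  (b) Q = 0.5892  (c) BW = 2260 Hz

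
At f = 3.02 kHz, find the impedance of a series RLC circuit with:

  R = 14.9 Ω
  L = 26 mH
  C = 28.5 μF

Step 1 — Angular frequency: ω = 2π·f = 2π·3020 = 1.898e+04 rad/s.
Step 2 — Component impedances:
  R: Z = R = 14.9 Ω
  L: Z = jωL = j·1.898e+04·0.026 = 0 + j493.4 Ω
  C: Z = 1/(jωC) = -j/(ω·C) = 0 - j1.849 Ω
Step 3 — Series combination: Z_total = R + L + C = 14.9 + j491.5 Ω = 491.7∠88.3° Ω.

Z = 14.9 + j491.5 Ω = 491.7∠88.3° Ω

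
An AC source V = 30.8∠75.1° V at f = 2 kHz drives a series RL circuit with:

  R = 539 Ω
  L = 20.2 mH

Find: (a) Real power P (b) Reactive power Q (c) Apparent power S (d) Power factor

Step 1 — Angular frequency: ω = 2π·f = 2π·2000 = 1.257e+04 rad/s.
Step 2 — Component impedances:
  R: Z = R = 539 Ω
  L: Z = jωL = j·1.257e+04·0.0202 = 0 + j253.8 Ω
Step 3 — Series combination: Z_total = R + L = 539 + j253.8 Ω = 595.8∠25.2° Ω.
Step 4 — Source phasor: V = 30.8∠75.1° V = 7.92 + j29.76 V.
Step 5 — Current: I = V / Z = 0.03331 + j0.03953 A = 0.0517∠49.9° A.
Step 6 — Complex power: S = V·I* = 1.441 + j0.6784 VA.
Step 7 — Real power: P = Re(S) = 1.441 W.
Step 8 — Reactive power: Q = Im(S) = 0.6784 VAR.
Step 9 — Apparent power: |S| = 1.592 VA.
Step 10 — Power factor: PF = P/|S| = 0.9047 (lagging).

(a) P = 1.441 W  (b) Q = 0.6784 VAR  (c) S = 1.592 VA  (d) PF = 0.9047 (lagging)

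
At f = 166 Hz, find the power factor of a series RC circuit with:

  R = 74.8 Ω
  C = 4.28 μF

Step 1 — Angular frequency: ω = 2π·f = 2π·166 = 1043 rad/s.
Step 2 — Component impedances:
  R: Z = R = 74.8 Ω
  C: Z = 1/(jωC) = -j/(ω·C) = 0 - j224 Ω
Step 3 — Series combination: Z_total = R + C = 74.8 - j224 Ω = 236.2∠-71.5° Ω.
Step 4 — Power factor: PF = cos(φ) = Re(Z)/|Z| = 74.8/236.2 = 0.3167.
Step 5 — Type: Im(Z) = -224 ⇒ leading (phase φ = -71.5°).

PF = 0.3167 (leading, φ = -71.5°)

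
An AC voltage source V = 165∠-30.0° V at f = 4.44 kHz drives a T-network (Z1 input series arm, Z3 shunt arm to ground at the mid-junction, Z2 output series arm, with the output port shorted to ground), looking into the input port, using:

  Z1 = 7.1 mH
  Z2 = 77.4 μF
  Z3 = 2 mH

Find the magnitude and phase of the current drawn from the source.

Step 1 — Angular frequency: ω = 2π·f = 2π·4440 = 2.79e+04 rad/s.
Step 2 — Component impedances:
  Z1: Z = jωL = j·2.79e+04·0.0071 = 0 + j198.1 Ω
  Z2: Z = 1/(jωC) = -j/(ω·C) = 0 - j0.4631 Ω
  Z3: Z = jωL = j·2.79e+04·0.002 = 0 + j55.79 Ω
Step 3 — With the output port shorted to ground, the output series arm Z2 runs from the junction to ground; the shunt arm Z3 also runs from the junction to ground. They appear in parallel: Z3 || Z2 = 0 - j0.467 Ω.
Step 4 — Series with input arm Z1: Z_in = Z1 + (Z3 || Z2) = 0 + j197.6 Ω = 197.6∠90.0° Ω.
Step 5 — Source phasor: V = 165∠-30.0° V = 142.9 - j82.5 V.
Step 6 — Ohm's law: I = V / Z_total = (142.9 - j82.5) / (0 + j197.6) = -0.4175 - j0.7231 A.
Step 7 — Convert to polar: |I| = 0.835 A, ∠I = -120.0°.

I = 0.835∠-120.0° A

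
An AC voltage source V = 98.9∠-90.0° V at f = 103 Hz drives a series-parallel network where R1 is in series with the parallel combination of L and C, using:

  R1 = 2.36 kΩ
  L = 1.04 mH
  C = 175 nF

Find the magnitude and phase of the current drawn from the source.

Step 1 — Angular frequency: ω = 2π·f = 2π·103 = 647.2 rad/s.
Step 2 — Component impedances:
  R1: Z = R = 2360 Ω
  L: Z = jωL = j·647.2·0.00104 = 0 + j0.6731 Ω
  C: Z = 1/(jωC) = -j/(ω·C) = 0 - j8830 Ω
Step 3 — Parallel branch: L || C = 1/(1/L + 1/C) = 0 + j0.6731 Ω.
Step 4 — Series with R1: Z_total = R1 + (L || C) = 2360 + j0.6731 Ω = 2360∠0.0° Ω.
Step 5 — Source phasor: V = 98.9∠-90.0° V = 0 - j98.9 V.
Step 6 — Ohm's law: I = V / Z_total = (0 - j98.9) / (2360 + j0.6731) = -1.195e-05 - j0.04191 A.
Step 7 — Convert to polar: |I| = 0.04191 A, ∠I = -90.0°.

I = 0.04191∠-90.0° A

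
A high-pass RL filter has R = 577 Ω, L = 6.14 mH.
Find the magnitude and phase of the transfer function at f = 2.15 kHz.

Step 1 — Angular frequency: ω = 2π·2150 = 1.351e+04 rad/s.
Step 2 — Transfer function: H(jω) = jωL/(R + jωL).
Step 3 — Numerator jωL = j·82.94; denominator R + jωL = 577 + j82.94.
Step 4 — H = 0.02025 + j0.1408.
Step 5 — Magnitude: |H| = 0.1423 (-16.9 dB); phase: φ = 81.8°.

|H| = 0.1423 (-16.9 dB), φ = 81.8°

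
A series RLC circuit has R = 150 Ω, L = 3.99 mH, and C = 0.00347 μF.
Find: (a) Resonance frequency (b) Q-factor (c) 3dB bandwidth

Step 1 — Resonance: ω₀ = 1/√(LC) = 1/√(0.00399·3.47e-09) = 2.688e+05 rad/s.
Step 2 — f₀ = ω₀/(2π) = 4.277e+04 Hz.
Step 3 — Series Q: Q = ω₀L/R = 2.688e+05·0.00399/150 = 7.149.
Step 4 — Bandwidth: Δω = ω₀/Q = 3.759e+04 rad/s; BW = Δω/(2π) = 5983 Hz.

(a) f₀ = 4.277e+04 Hz  (b) Q = 7.149  (c) BW = 5983 Hz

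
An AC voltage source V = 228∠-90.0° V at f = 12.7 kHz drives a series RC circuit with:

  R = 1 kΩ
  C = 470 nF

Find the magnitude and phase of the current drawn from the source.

Step 1 — Angular frequency: ω = 2π·f = 2π·1.27e+04 = 7.98e+04 rad/s.
Step 2 — Component impedances:
  R: Z = R = 1000 Ω
  C: Z = 1/(jωC) = -j/(ω·C) = 0 - j26.66 Ω
Step 3 — Series combination: Z_total = R + C = 1000 - j26.66 Ω = 1000∠-1.5° Ω.
Step 4 — Source phasor: V = 228∠-90.0° V = 0 - j228 V.
Step 5 — Ohm's law: I = V / Z_total = (0 - j228) / (1000 - j26.66) = 0.006075 - j0.2278 A.
Step 6 — Convert to polar: |I| = 0.2279 A, ∠I = -88.5°.

I = 0.2279∠-88.5° A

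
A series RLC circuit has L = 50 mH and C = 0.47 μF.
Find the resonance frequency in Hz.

Step 1 — Resonance condition Im(Z)=0 gives ω₀ = 1/√(LC).
Step 2 — ω₀ = 1/√(0.05·4.7e-07) = 6523 rad/s.
Step 3 — f₀ = ω₀/(2π) = 1038 Hz.

f₀ = 1038 Hz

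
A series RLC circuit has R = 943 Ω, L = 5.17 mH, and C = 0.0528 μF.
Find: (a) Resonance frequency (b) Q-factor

Step 1 — Resonance condition Im(Z)=0 gives ω₀ = 1/√(LC).
Step 2 — ω₀ = 1/√(0.00517·5.28e-08) = 6.053e+04 rad/s.
Step 3 — f₀ = ω₀/(2π) = 9633 Hz.
Step 4 — Series Q: Q = ω₀L/R = 6.053e+04·0.00517/943 = 0.3318.

(a) f₀ = 9633 Hz  (b) Q = 0.3318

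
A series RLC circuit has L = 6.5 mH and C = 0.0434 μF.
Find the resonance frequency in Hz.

Step 1 — Resonance condition Im(Z)=0 gives ω₀ = 1/√(LC).
Step 2 — ω₀ = 1/√(0.0065·4.34e-08) = 5.954e+04 rad/s.
Step 3 — f₀ = ω₀/(2π) = 9476 Hz.

f₀ = 9476 Hz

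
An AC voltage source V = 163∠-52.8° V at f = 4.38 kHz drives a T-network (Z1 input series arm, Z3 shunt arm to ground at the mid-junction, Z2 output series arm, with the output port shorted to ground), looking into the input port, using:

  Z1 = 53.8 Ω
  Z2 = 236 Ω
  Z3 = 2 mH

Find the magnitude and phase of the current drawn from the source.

Step 1 — Angular frequency: ω = 2π·f = 2π·4380 = 2.752e+04 rad/s.
Step 2 — Component impedances:
  Z1: Z = R = 53.8 Ω
  Z2: Z = R = 236 Ω
  Z3: Z = jωL = j·2.752e+04·0.002 = 0 + j55.04 Ω
Step 3 — With the output port shorted to ground, the output series arm Z2 runs from the junction to ground; the shunt arm Z3 also runs from the junction to ground. They appear in parallel: Z3 || Z2 = 12.17 + j52.2 Ω.
Step 4 — Series with input arm Z1: Z_in = Z1 + (Z3 || Z2) = 65.97 + j52.2 Ω = 84.13∠38.4° Ω.
Step 5 — Source phasor: V = 163∠-52.8° V = 98.55 - j129.8 V.
Step 6 — Ohm's law: I = V / Z_total = (98.55 - j129.8) / (65.97 + j52.2) = -0.03896 - j1.937 A.
Step 7 — Convert to polar: |I| = 1.938 A, ∠I = -91.2°.

I = 1.938∠-91.2° A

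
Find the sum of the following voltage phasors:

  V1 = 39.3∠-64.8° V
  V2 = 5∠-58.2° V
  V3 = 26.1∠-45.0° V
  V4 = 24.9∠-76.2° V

Step 1 — Convert each phasor to rectangular form:
  V1 = 39.3·(cos(-64.8°) + j·sin(-64.8°)) = 16.73 - j35.56 V
  V2 = 5·(cos(-58.2°) + j·sin(-58.2°)) = 2.635 - j4.249 V
  V3 = 26.1·(cos(-45.0°) + j·sin(-45.0°)) = 18.46 - j18.46 V
  V4 = 24.9·(cos(-76.2°) + j·sin(-76.2°)) = 5.939 - j24.18 V
Step 2 — Sum components: V_total = 43.76 - j82.45 V.
Step 3 — Convert to polar: |V_total| = 93.34 V, ∠V_total = -62.0°.

V_total = 93.34∠-62.0° V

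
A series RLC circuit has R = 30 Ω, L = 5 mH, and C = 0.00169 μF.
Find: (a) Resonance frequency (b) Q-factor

Step 1 — Resonance condition Im(Z)=0 gives ω₀ = 1/√(LC).
Step 2 — ω₀ = 1/√(0.005·1.69e-09) = 3.44e+05 rad/s.
Step 3 — f₀ = ω₀/(2π) = 5.475e+04 Hz.
Step 4 — Series Q: Q = ω₀L/R = 3.44e+05·0.005/30 = 57.34.

(a) f₀ = 5.475e+04 Hz  (b) Q = 57.34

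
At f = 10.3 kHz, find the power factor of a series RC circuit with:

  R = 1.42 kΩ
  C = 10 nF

Step 1 — Angular frequency: ω = 2π·f = 2π·1.03e+04 = 6.472e+04 rad/s.
Step 2 — Component impedances:
  R: Z = R = 1420 Ω
  C: Z = 1/(jωC) = -j/(ω·C) = 0 - j1545 Ω
Step 3 — Series combination: Z_total = R + C = 1420 - j1545 Ω = 2099∠-47.4° Ω.
Step 4 — Power factor: PF = cos(φ) = Re(Z)/|Z| = 1420/2098.6 = 0.6766.
Step 5 — Type: Im(Z) = -1545 ⇒ leading (phase φ = -47.4°).

PF = 0.6766 (leading, φ = -47.4°)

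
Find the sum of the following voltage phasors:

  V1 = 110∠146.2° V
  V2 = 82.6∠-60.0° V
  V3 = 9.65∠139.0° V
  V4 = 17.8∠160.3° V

Step 1 — Convert each phasor to rectangular form:
  V1 = 110·(cos(146.2°) + j·sin(146.2°)) = -91.41 + j61.19 V
  V2 = 82.6·(cos(-60.0°) + j·sin(-60.0°)) = 41.3 - j71.53 V
  V3 = 9.65·(cos(139.0°) + j·sin(139.0°)) = -7.283 + j6.331 V
  V4 = 17.8·(cos(160.3°) + j·sin(160.3°)) = -16.76 + j6 V
Step 2 — Sum components: V_total = -74.15 + j1.99 V.
Step 3 — Convert to polar: |V_total| = 74.18 V, ∠V_total = 178.5°.

V_total = 74.18∠178.5° V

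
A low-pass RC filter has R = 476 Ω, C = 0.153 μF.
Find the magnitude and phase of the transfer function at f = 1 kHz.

Step 1 — Angular frequency: ω = 2π·1000 = 6283 rad/s.
Step 2 — Transfer function: H(jω) = 1/(1 + jωRC).
Step 3 — Denominator: 1 + jωRC = 1 + j·6283·476·1.53e-07 = 1 + j0.4576.
Step 4 — H = 0.8269 - j0.3784.
Step 5 — Magnitude: |H| = 0.9093 (-0.8 dB); phase: φ = -24.6°.

|H| = 0.9093 (-0.8 dB), φ = -24.6°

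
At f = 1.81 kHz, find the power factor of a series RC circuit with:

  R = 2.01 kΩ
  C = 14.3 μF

Step 1 — Angular frequency: ω = 2π·f = 2π·1810 = 1.137e+04 rad/s.
Step 2 — Component impedances:
  R: Z = R = 2010 Ω
  C: Z = 1/(jωC) = -j/(ω·C) = 0 - j6.149 Ω
Step 3 — Series combination: Z_total = R + C = 2010 - j6.149 Ω = 2010∠-0.2° Ω.
Step 4 — Power factor: PF = cos(φ) = Re(Z)/|Z| = 2010/2010 = 1.
Step 5 — Type: Im(Z) = -6.149 ⇒ leading (phase φ = -0.2°).

PF = 1 (leading, φ = -0.2°)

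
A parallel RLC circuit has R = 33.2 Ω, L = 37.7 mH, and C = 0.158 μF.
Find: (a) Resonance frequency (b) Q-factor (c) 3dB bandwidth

Step 1 — Resonance: ω₀ = 1/√(LC) = 1/√(0.0377·1.58e-07) = 1.296e+04 rad/s.
Step 2 — f₀ = ω₀/(2π) = 2062 Hz.
Step 3 — Parallel Q: Q = R/(ω₀L) = 33.2/(1.296e+04·0.0377) = 0.06797.
Step 4 — Bandwidth: Δω = ω₀/Q = 1.906e+05 rad/s; BW = Δω/(2π) = 3.034e+04 Hz.

(a) f₀ = 2062 Hz  (b) Q = 0.06797  (c) BW = 3.034e+04 Hz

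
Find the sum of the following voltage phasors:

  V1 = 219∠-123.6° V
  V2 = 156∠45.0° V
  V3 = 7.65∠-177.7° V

Step 1 — Convert each phasor to rectangular form:
  V1 = 219·(cos(-123.6°) + j·sin(-123.6°)) = -121.2 - j182.4 V
  V2 = 156·(cos(45.0°) + j·sin(45.0°)) = 110.3 + j110.3 V
  V3 = 7.65·(cos(-177.7°) + j·sin(-177.7°)) = -7.644 - j0.307 V
Step 2 — Sum components: V_total = -18.53 - j72.41 V.
Step 3 — Convert to polar: |V_total| = 74.74 V, ∠V_total = -104.4°.

V_total = 74.74∠-104.4° V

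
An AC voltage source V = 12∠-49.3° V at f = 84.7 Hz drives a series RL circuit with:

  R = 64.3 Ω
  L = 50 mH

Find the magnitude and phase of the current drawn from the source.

Step 1 — Angular frequency: ω = 2π·f = 2π·84.7 = 532.2 rad/s.
Step 2 — Component impedances:
  R: Z = R = 64.3 Ω
  L: Z = jωL = j·532.2·0.05 = 0 + j26.61 Ω
Step 3 — Series combination: Z_total = R + L = 64.3 + j26.61 Ω = 69.59∠22.5° Ω.
Step 4 — Source phasor: V = 12∠-49.3° V = 7.825 - j9.098 V.
Step 5 — Ohm's law: I = V / Z_total = (7.825 - j9.098) / (64.3 + j26.61) = 0.05391 - j0.1638 A.
Step 6 — Convert to polar: |I| = 0.1724 A, ∠I = -71.8°.

I = 0.1724∠-71.8° A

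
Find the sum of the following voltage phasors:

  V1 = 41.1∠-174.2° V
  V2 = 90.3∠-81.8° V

Step 1 — Convert each phasor to rectangular form:
  V1 = 41.1·(cos(-174.2°) + j·sin(-174.2°)) = -40.89 - j4.153 V
  V2 = 90.3·(cos(-81.8°) + j·sin(-81.8°)) = 12.88 - j89.38 V
Step 2 — Sum components: V_total = -28.01 - j93.53 V.
Step 3 — Convert to polar: |V_total| = 97.63 V, ∠V_total = -106.7°.

V_total = 97.63∠-106.7° V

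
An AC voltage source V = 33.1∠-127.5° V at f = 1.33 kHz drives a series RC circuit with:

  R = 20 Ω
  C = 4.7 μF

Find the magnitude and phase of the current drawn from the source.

Step 1 — Angular frequency: ω = 2π·f = 2π·1330 = 8357 rad/s.
Step 2 — Component impedances:
  R: Z = R = 20 Ω
  C: Z = 1/(jωC) = -j/(ω·C) = 0 - j25.46 Ω
Step 3 — Series combination: Z_total = R + C = 20 - j25.46 Ω = 32.38∠-51.8° Ω.
Step 4 — Source phasor: V = 33.1∠-127.5° V = -20.15 - j26.26 V.
Step 5 — Ohm's law: I = V / Z_total = (-20.15 - j26.26) / (20 - j25.46) = 0.2534 - j0.9904 A.
Step 6 — Convert to polar: |I| = 1.022 A, ∠I = -75.7°.

I = 1.022∠-75.7° A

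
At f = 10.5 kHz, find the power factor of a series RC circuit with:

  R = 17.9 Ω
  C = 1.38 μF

Step 1 — Angular frequency: ω = 2π·f = 2π·1.05e+04 = 6.597e+04 rad/s.
Step 2 — Component impedances:
  R: Z = R = 17.9 Ω
  C: Z = 1/(jωC) = -j/(ω·C) = 0 - j10.98 Ω
Step 3 — Series combination: Z_total = R + C = 17.9 - j10.98 Ω = 21∠-31.5° Ω.
Step 4 — Power factor: PF = cos(φ) = Re(Z)/|Z| = 17.9/21.001 = 0.8523.
Step 5 — Type: Im(Z) = -10.98 ⇒ leading (phase φ = -31.5°).

PF = 0.8523 (leading, φ = -31.5°)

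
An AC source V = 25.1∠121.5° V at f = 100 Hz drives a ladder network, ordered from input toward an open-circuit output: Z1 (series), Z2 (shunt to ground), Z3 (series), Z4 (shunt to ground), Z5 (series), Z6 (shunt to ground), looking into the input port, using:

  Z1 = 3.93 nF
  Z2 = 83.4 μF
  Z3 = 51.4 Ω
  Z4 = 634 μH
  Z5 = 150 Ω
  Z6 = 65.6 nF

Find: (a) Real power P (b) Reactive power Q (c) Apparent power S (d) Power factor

Step 1 — Angular frequency: ω = 2π·f = 2π·100 = 628.3 rad/s.
Step 2 — Component impedances:
  Z1: Z = 1/(jωC) = -j/(ω·C) = 0 - j4.05e+05 Ω
  Z2: Z = 1/(jωC) = -j/(ω·C) = 0 - j19.08 Ω
  Z3: Z = R = 51.4 Ω
  Z4: Z = jωL = j·628.3·0.000634 = 0 + j0.3984 Ω
  Z5: Z = R = 150 Ω
  Z6: Z = 1/(jωC) = -j/(ω·C) = 0 - j2.426e+04 Ω
Step 3 — Ladder network (open output): work backward from the far end, alternating series and parallel combinations. Z_in = 6.258 - j4.05e+05 Ω = 4.05e+05∠-90.0° Ω.
Step 4 — Source phasor: V = 25.1∠121.5° V = -13.11 + j21.4 V.
Step 5 — Current: I = V / Z = -5.284e-05 - j3.238e-05 A = 6.198e-05∠-148.5° A.
Step 6 — Complex power: S = V·I* = 2.404e-08 - j0.001556 VA.
Step 7 — Real power: P = Re(S) = 2.404e-08 W.
Step 8 — Reactive power: Q = Im(S) = -0.001556 VAR.
Step 9 — Apparent power: |S| = 0.001556 VA.
Step 10 — Power factor: PF = P/|S| = 1.545e-05 (leading).

(a) P = 2.404e-08 W  (b) Q = -0.001556 VAR  (c) S = 0.001556 VA  (d) PF = 1.545e-05 (leading)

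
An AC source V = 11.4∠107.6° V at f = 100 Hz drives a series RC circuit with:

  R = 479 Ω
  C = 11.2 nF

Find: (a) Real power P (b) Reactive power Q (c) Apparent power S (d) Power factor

Step 1 — Angular frequency: ω = 2π·f = 2π·100 = 628.3 rad/s.
Step 2 — Component impedances:
  R: Z = R = 479 Ω
  C: Z = 1/(jωC) = -j/(ω·C) = 0 - j1.421e+05 Ω
Step 3 — Series combination: Z_total = R + C = 479 - j1.421e+05 Ω = 1.421e+05∠-89.8° Ω.
Step 4 — Source phasor: V = 11.4∠107.6° V = -3.447 + j10.87 V.
Step 5 — Current: I = V / Z = -7.655e-05 - j2.4e-05 A = 8.022e-05∠-162.6° A.
Step 6 — Complex power: S = V·I* = 3.083e-06 - j0.0009145 VA.
Step 7 — Real power: P = Re(S) = 3.083e-06 W.
Step 8 — Reactive power: Q = Im(S) = -0.0009145 VAR.
Step 9 — Apparent power: |S| = 0.0009145 VA.
Step 10 — Power factor: PF = P/|S| = 0.003371 (leading).

(a) P = 3.083e-06 W  (b) Q = -0.0009145 VAR  (c) S = 0.0009145 VA  (d) PF = 0.003371 (leading)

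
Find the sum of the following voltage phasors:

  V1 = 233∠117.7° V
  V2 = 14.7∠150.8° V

Step 1 — Convert each phasor to rectangular form:
  V1 = 233·(cos(117.7°) + j·sin(117.7°)) = -108.3 + j206.3 V
  V2 = 14.7·(cos(150.8°) + j·sin(150.8°)) = -12.83 + j7.172 V
Step 2 — Sum components: V_total = -121.1 + j213.5 V.
Step 3 — Convert to polar: |V_total| = 245.4 V, ∠V_total = 119.6°.

V_total = 245.4∠119.6° V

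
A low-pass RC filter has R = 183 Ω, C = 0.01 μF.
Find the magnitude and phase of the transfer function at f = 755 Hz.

Step 1 — Angular frequency: ω = 2π·755 = 4744 rad/s.
Step 2 — Transfer function: H(jω) = 1/(1 + jωRC).
Step 3 — Denominator: 1 + jωRC = 1 + j·4744·183·1e-08 = 1 + j0.008681.
Step 4 — H = 0.9999 - j0.008681.
Step 5 — Magnitude: |H| = 1 (-0.0 dB); phase: φ = -0.5°.

|H| = 1 (-0.0 dB), φ = -0.5°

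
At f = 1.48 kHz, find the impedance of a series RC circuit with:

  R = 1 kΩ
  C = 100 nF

Step 1 — Angular frequency: ω = 2π·f = 2π·1480 = 9299 rad/s.
Step 2 — Component impedances:
  R: Z = R = 1000 Ω
  C: Z = 1/(jωC) = -j/(ω·C) = 0 - j1075 Ω
Step 3 — Series combination: Z_total = R + C = 1000 - j1075 Ω = 1468∠-47.1° Ω.

Z = 1000 - j1075 Ω = 1468∠-47.1° Ω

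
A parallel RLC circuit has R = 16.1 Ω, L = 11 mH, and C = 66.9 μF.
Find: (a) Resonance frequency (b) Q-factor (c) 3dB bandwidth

Step 1 — Resonance: ω₀ = 1/√(LC) = 1/√(0.011·6.69e-05) = 1166 rad/s.
Step 2 — f₀ = ω₀/(2π) = 185.5 Hz.
Step 3 — Parallel Q: Q = R/(ω₀L) = 16.1/(1166·0.011) = 1.256.
Step 4 — Bandwidth: Δω = ω₀/Q = 928.4 rad/s; BW = Δω/(2π) = 147.8 Hz.

(a) f₀ = 185.5 Hz  (b) Q = 1.256  (c) BW = 147.8 Hz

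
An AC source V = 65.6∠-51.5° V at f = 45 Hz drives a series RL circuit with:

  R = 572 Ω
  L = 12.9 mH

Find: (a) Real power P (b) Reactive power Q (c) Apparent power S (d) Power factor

Step 1 — Angular frequency: ω = 2π·f = 2π·45 = 282.7 rad/s.
Step 2 — Component impedances:
  R: Z = R = 572 Ω
  L: Z = jωL = j·282.7·0.0129 = 0 + j3.647 Ω
Step 3 — Series combination: Z_total = R + L = 572 + j3.647 Ω = 572∠0.4° Ω.
Step 4 — Source phasor: V = 65.6∠-51.5° V = 40.84 - j51.34 V.
Step 5 — Current: I = V / Z = 0.07082 - j0.09021 A = 0.1147∠-51.9° A.
Step 6 — Complex power: S = V·I* = 7.523 + j0.04797 VA.
Step 7 — Real power: P = Re(S) = 7.523 W.
Step 8 — Reactive power: Q = Im(S) = 0.04797 VAR.
Step 9 — Apparent power: |S| = 7.523 VA.
Step 10 — Power factor: PF = P/|S| = 1 (lagging).

(a) P = 7.523 W  (b) Q = 0.04797 VAR  (c) S = 7.523 VA  (d) PF = 1 (lagging)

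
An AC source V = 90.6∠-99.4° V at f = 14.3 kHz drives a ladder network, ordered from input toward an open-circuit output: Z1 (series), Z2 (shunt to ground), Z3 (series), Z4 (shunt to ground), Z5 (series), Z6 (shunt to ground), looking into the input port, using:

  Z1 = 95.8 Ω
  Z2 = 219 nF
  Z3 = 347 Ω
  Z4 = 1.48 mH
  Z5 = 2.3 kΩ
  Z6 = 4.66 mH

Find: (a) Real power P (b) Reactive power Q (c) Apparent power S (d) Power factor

Step 1 — Angular frequency: ω = 2π·f = 2π·1.43e+04 = 8.985e+04 rad/s.
Step 2 — Component impedances:
  Z1: Z = R = 95.8 Ω
  Z2: Z = 1/(jωC) = -j/(ω·C) = 0 - j50.82 Ω
  Z3: Z = R = 347 Ω
  Z4: Z = jωL = j·8.985e+04·0.00148 = 0 + j133 Ω
  Z5: Z = R = 2300 Ω
  Z6: Z = jωL = j·8.985e+04·0.00466 = 0 + j418.7 Ω
Step 3 — Ladder network (open output): work backward from the far end, alternating series and parallel combinations. Z_in = 102.7 - j52.39 Ω = 115.3∠-27.0° Ω.
Step 4 — Source phasor: V = 90.6∠-99.4° V = -14.8 - j89.38 V.
Step 5 — Current: I = V / Z = 0.2378 - j0.7488 A = 0.7856∠-72.4° A.
Step 6 — Complex power: S = V·I* = 63.41 - j32.34 VA.
Step 7 — Real power: P = Re(S) = 63.41 W.
Step 8 — Reactive power: Q = Im(S) = -32.34 VAR.
Step 9 — Apparent power: |S| = 71.18 VA.
Step 10 — Power factor: PF = P/|S| = 0.8908 (leading).

(a) P = 63.41 W  (b) Q = -32.34 VAR  (c) S = 71.18 VA  (d) PF = 0.8908 (leading)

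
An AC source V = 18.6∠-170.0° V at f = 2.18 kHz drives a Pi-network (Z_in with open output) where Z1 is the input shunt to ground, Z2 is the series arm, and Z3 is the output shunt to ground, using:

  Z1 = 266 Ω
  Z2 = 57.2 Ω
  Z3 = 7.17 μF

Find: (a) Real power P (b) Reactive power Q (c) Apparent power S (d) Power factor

Step 1 — Angular frequency: ω = 2π·f = 2π·2180 = 1.37e+04 rad/s.
Step 2 — Component impedances:
  Z1: Z = R = 266 Ω
  Z2: Z = R = 57.2 Ω
  Z3: Z = 1/(jωC) = -j/(ω·C) = 0 - j10.18 Ω
Step 3 — With open output, the series arm Z2 and the output shunt Z3 appear in series to ground: Z2 + Z3 = 57.2 - j10.18 Ω.
Step 4 — Parallel with input shunt Z1: Z_in = Z1 || (Z2 + Z3) = 47.29 - j6.89 Ω = 47.79∠-8.3° Ω.
Step 5 — Source phasor: V = 18.6∠-170.0° V = -18.32 - j3.23 V.
Step 6 — Current: I = V / Z = -0.3695 - j0.1221 A = 0.3892∠-161.7° A.
Step 7 — Complex power: S = V·I* = 7.163 - j1.044 VA.
Step 8 — Real power: P = Re(S) = 7.163 W.
Step 9 — Reactive power: Q = Im(S) = -1.044 VAR.
Step 10 — Apparent power: |S| = 7.239 VA.
Step 11 — Power factor: PF = P/|S| = 0.9896 (leading).

(a) P = 7.163 W  (b) Q = -1.044 VAR  (c) S = 7.239 VA  (d) PF = 0.9896 (leading)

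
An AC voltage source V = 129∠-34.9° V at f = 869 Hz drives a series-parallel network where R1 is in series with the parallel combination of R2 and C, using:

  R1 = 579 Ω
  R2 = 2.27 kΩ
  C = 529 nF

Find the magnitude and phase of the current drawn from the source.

Step 1 — Angular frequency: ω = 2π·f = 2π·869 = 5460 rad/s.
Step 2 — Component impedances:
  R1: Z = R = 579 Ω
  R2: Z = R = 2270 Ω
  C: Z = 1/(jωC) = -j/(ω·C) = 0 - j346.2 Ω
Step 3 — Parallel branch: R2 || C = 1/(1/R2 + 1/C) = 51.6 - j338.3 Ω.
Step 4 — Series with R1: Z_total = R1 + (R2 || C) = 630.6 - j338.3 Ω = 715.6∠-28.2° Ω.
Step 5 — Source phasor: V = 129∠-34.9° V = 105.8 - j73.81 V.
Step 6 — Ohm's law: I = V / Z_total = (105.8 - j73.81) / (630.6 - j338.3) = 0.179 - j0.02098 A.
Step 7 — Convert to polar: |I| = 0.1803 A, ∠I = -6.7°.

I = 0.1803∠-6.7° A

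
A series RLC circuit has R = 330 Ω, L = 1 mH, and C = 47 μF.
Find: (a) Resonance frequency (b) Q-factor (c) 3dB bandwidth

Step 1 — Resonance: ω₀ = 1/√(LC) = 1/√(0.001·4.7e-05) = 4613 rad/s.
Step 2 — f₀ = ω₀/(2π) = 734.1 Hz.
Step 3 — Series Q: Q = ω₀L/R = 4613·0.001/330 = 0.01398.
Step 4 — Bandwidth: Δω = ω₀/Q = 3.3e+05 rad/s; BW = Δω/(2π) = 5.252e+04 Hz.

(a) f₀ = 734.1 Hz  (b) Q = 0.01398  (c) BW = 5.252e+04 Hz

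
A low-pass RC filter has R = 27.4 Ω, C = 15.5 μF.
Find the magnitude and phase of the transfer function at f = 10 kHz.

Step 1 — Angular frequency: ω = 2π·1e+04 = 6.283e+04 rad/s.
Step 2 — Transfer function: H(jω) = 1/(1 + jωRC).
Step 3 — Denominator: 1 + jωRC = 1 + j·6.283e+04·27.4·1.55e-05 = 1 + j26.68.
Step 4 — H = 0.001402 - j0.03742.
Step 5 — Magnitude: |H| = 0.03745 (-28.5 dB); phase: φ = -87.9°.

|H| = 0.03745 (-28.5 dB), φ = -87.9°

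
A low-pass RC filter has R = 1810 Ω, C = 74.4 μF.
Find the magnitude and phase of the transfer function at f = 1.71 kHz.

Step 1 — Angular frequency: ω = 2π·1710 = 1.074e+04 rad/s.
Step 2 — Transfer function: H(jω) = 1/(1 + jωRC).
Step 3 — Denominator: 1 + jωRC = 1 + j·1.074e+04·1810·7.44e-05 = 1 + j1447.
Step 4 — H = 4.777e-07 - j0.0006911.
Step 5 — Magnitude: |H| = 0.0006912 (-63.2 dB); phase: φ = -90.0°.

|H| = 0.0006912 (-63.2 dB), φ = -90.0°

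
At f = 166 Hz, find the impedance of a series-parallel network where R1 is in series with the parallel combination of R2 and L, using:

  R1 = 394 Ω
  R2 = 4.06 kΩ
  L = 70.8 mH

Step 1 — Angular frequency: ω = 2π·f = 2π·166 = 1043 rad/s.
Step 2 — Component impedances:
  R1: Z = R = 394 Ω
  R2: Z = R = 4060 Ω
  L: Z = jωL = j·1043·0.0708 = 0 + j73.85 Ω
Step 3 — Parallel branch: R2 || L = 1/(1/R2 + 1/L) = 1.343 + j73.82 Ω.
Step 4 — Series with R1: Z_total = R1 + (R2 || L) = 395.3 + j73.82 Ω = 402.2∠10.6° Ω.

Z = 395.3 + j73.82 Ω = 402.2∠10.6° Ω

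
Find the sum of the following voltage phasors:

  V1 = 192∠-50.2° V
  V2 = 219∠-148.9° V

Step 1 — Convert each phasor to rectangular form:
  V1 = 192·(cos(-50.2°) + j·sin(-50.2°)) = 122.9 - j147.5 V
  V2 = 219·(cos(-148.9°) + j·sin(-148.9°)) = -187.5 - j113.1 V
Step 2 — Sum components: V_total = -64.62 - j260.6 V.
Step 3 — Convert to polar: |V_total| = 268.5 V, ∠V_total = -103.9°.

V_total = 268.5∠-103.9° V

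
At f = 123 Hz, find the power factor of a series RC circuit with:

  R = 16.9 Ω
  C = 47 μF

Step 1 — Angular frequency: ω = 2π·f = 2π·123 = 772.8 rad/s.
Step 2 — Component impedances:
  R: Z = R = 16.9 Ω
  C: Z = 1/(jωC) = -j/(ω·C) = 0 - j27.53 Ω
Step 3 — Series combination: Z_total = R + C = 16.9 - j27.53 Ω = 32.3∠-58.5° Ω.
Step 4 — Power factor: PF = cos(φ) = Re(Z)/|Z| = 16.9/32.3 = 0.5232.
Step 5 — Type: Im(Z) = -27.53 ⇒ leading (phase φ = -58.5°).

PF = 0.5232 (leading, φ = -58.5°)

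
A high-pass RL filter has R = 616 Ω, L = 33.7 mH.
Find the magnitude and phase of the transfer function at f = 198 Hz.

Step 1 — Angular frequency: ω = 2π·198 = 1244 rad/s.
Step 2 — Transfer function: H(jω) = jωL/(R + jωL).
Step 3 — Numerator jωL = j·41.93; denominator R + jωL = 616 + j41.93.
Step 4 — H = 0.004611 + j0.06775.
Step 5 — Magnitude: |H| = 0.0679 (-23.4 dB); phase: φ = 86.1°.

|H| = 0.0679 (-23.4 dB), φ = 86.1°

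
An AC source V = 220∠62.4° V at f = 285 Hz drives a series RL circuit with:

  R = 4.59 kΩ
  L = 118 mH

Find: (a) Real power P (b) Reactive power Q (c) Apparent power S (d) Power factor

Step 1 — Angular frequency: ω = 2π·f = 2π·285 = 1791 rad/s.
Step 2 — Component impedances:
  R: Z = R = 4590 Ω
  L: Z = jωL = j·1791·0.118 = 0 + j211.3 Ω
Step 3 — Series combination: Z_total = R + L = 4590 + j211.3 Ω = 4595∠2.6° Ω.
Step 4 — Source phasor: V = 220∠62.4° V = 101.9 + j195 V.
Step 5 — Current: I = V / Z = 0.02411 + j0.04137 A = 0.04788∠59.8° A.
Step 6 — Complex power: S = V·I* = 10.52 + j0.4844 VA.
Step 7 — Real power: P = Re(S) = 10.52 W.
Step 8 — Reactive power: Q = Im(S) = 0.4844 VAR.
Step 9 — Apparent power: |S| = 10.53 VA.
Step 10 — Power factor: PF = P/|S| = 0.9989 (lagging).

(a) P = 10.52 W  (b) Q = 0.4844 VAR  (c) S = 10.53 VA  (d) PF = 0.9989 (lagging)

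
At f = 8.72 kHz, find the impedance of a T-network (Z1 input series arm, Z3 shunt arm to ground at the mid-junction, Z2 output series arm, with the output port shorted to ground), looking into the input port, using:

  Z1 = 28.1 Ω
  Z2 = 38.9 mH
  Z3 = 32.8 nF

Step 1 — Angular frequency: ω = 2π·f = 2π·8720 = 5.479e+04 rad/s.
Step 2 — Component impedances:
  Z1: Z = R = 28.1 Ω
  Z2: Z = jωL = j·5.479e+04·0.0389 = 0 + j2131 Ω
  Z3: Z = 1/(jωC) = -j/(ω·C) = 0 - j556.5 Ω
Step 3 — With the output port shorted to ground, the output series arm Z2 runs from the junction to ground; the shunt arm Z3 also runs from the junction to ground. They appear in parallel: Z3 || Z2 = 0 - j753.1 Ω.
Step 4 — Series with input arm Z1: Z_in = Z1 + (Z3 || Z2) = 28.1 - j753.1 Ω = 753.6∠-87.9° Ω.

Z = 28.1 - j753.1 Ω = 753.6∠-87.9° Ω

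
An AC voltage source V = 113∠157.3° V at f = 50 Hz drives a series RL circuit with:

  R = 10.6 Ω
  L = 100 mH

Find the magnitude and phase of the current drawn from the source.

Step 1 — Angular frequency: ω = 2π·f = 2π·50 = 314.2 rad/s.
Step 2 — Component impedances:
  R: Z = R = 10.6 Ω
  L: Z = jωL = j·314.2·0.1 = 0 + j31.42 Ω
Step 3 — Series combination: Z_total = R + L = 10.6 + j31.42 Ω = 33.16∠71.4° Ω.
Step 4 — Source phasor: V = 113∠157.3° V = -104.2 + j43.61 V.
Step 5 — Ohm's law: I = V / Z_total = (-104.2 + j43.61) / (10.6 + j31.42) = 0.241 + j3.4 A.
Step 6 — Convert to polar: |I| = 3.408 A, ∠I = 85.9°.

I = 3.408∠85.9° A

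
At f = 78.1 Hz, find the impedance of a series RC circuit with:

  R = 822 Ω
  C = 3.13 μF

Step 1 — Angular frequency: ω = 2π·f = 2π·78.1 = 490.7 rad/s.
Step 2 — Component impedances:
  R: Z = R = 822 Ω
  C: Z = 1/(jωC) = -j/(ω·C) = 0 - j651.1 Ω
Step 3 — Series combination: Z_total = R + C = 822 - j651.1 Ω = 1049∠-38.4° Ω.

Z = 822 - j651.1 Ω = 1049∠-38.4° Ω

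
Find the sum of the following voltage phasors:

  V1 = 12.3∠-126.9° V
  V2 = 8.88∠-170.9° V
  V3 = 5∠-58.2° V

Step 1 — Convert each phasor to rectangular form:
  V1 = 12.3·(cos(-126.9°) + j·sin(-126.9°)) = -7.385 - j9.836 V
  V2 = 8.88·(cos(-170.9°) + j·sin(-170.9°)) = -8.768 - j1.404 V
  V3 = 5·(cos(-58.2°) + j·sin(-58.2°)) = 2.635 - j4.249 V
Step 2 — Sum components: V_total = -13.52 - j15.49 V.
Step 3 — Convert to polar: |V_total| = 20.56 V, ∠V_total = -131.1°.

V_total = 20.56∠-131.1° V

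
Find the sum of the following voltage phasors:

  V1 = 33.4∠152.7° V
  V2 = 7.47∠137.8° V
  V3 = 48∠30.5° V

Step 1 — Convert each phasor to rectangular form:
  V1 = 33.4·(cos(152.7°) + j·sin(152.7°)) = -29.68 + j15.32 V
  V2 = 7.47·(cos(137.8°) + j·sin(137.8°)) = -5.534 + j5.018 V
  V3 = 48·(cos(30.5°) + j·sin(30.5°)) = 41.36 + j24.36 V
Step 2 — Sum components: V_total = 6.145 + j44.7 V.
Step 3 — Convert to polar: |V_total| = 45.12 V, ∠V_total = 82.2°.

V_total = 45.12∠82.2° V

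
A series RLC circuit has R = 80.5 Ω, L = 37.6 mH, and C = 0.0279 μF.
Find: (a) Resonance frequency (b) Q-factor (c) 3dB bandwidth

Step 1 — Resonance condition Im(Z)=0 gives ω₀ = 1/√(LC).
Step 2 — ω₀ = 1/√(0.0376·2.79e-08) = 3.087e+04 rad/s.
Step 3 — f₀ = ω₀/(2π) = 4914 Hz.
Step 4 — Series Q: Q = ω₀L/R = 3.087e+04·0.0376/80.5 = 14.42.
Step 5 — 3dB bandwidth: Δω = ω₀/Q = 2141 rad/s; BW = Δω/(2π) = 340.7 Hz.

(a) f₀ = 4914 Hz  (b) Q = 14.42  (c) BW = 340.7 Hz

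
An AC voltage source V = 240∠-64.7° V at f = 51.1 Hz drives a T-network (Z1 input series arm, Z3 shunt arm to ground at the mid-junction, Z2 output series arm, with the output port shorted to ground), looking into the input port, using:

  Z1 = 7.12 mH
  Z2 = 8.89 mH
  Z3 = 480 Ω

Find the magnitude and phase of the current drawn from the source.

Step 1 — Angular frequency: ω = 2π·f = 2π·51.1 = 321.1 rad/s.
Step 2 — Component impedances:
  Z1: Z = jωL = j·321.1·0.00712 = 0 + j2.286 Ω
  Z2: Z = jωL = j·321.1·0.00889 = 0 + j2.854 Ω
  Z3: Z = R = 480 Ω
Step 3 — With the output port shorted to ground, the output series arm Z2 runs from the junction to ground; the shunt arm Z3 also runs from the junction to ground. They appear in parallel: Z3 || Z2 = 0.01697 + j2.854 Ω.
Step 4 — Series with input arm Z1: Z_in = Z1 + (Z3 || Z2) = 0.01697 + j5.14 Ω = 5.14∠89.8° Ω.
Step 5 — Source phasor: V = 240∠-64.7° V = 102.6 - j217 V.
Step 6 — Ohm's law: I = V / Z_total = (102.6 - j217) / (0.01697 + j5.14) = -42.15 - j20.09 A.
Step 7 — Convert to polar: |I| = 46.69 A, ∠I = -154.5°.

I = 46.69∠-154.5° A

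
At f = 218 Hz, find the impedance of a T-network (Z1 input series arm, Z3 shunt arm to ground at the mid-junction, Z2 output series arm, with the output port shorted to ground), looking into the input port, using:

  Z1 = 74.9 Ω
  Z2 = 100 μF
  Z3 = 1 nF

Step 1 — Angular frequency: ω = 2π·f = 2π·218 = 1370 rad/s.
Step 2 — Component impedances:
  Z1: Z = R = 74.9 Ω
  Z2: Z = 1/(jωC) = -j/(ω·C) = 0 - j7.301 Ω
  Z3: Z = 1/(jωC) = -j/(ω·C) = 0 - j7.301e+05 Ω
Step 3 — With the output port shorted to ground, the output series arm Z2 runs from the junction to ground; the shunt arm Z3 also runs from the junction to ground. They appear in parallel: Z3 || Z2 = 0 - j7.301 Ω.
Step 4 — Series with input arm Z1: Z_in = Z1 + (Z3 || Z2) = 74.9 - j7.301 Ω = 75.25∠-5.6° Ω.

Z = 74.9 - j7.301 Ω = 75.25∠-5.6° Ω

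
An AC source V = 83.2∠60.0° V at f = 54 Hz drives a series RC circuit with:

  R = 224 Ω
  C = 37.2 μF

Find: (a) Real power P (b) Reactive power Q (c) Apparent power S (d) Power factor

Step 1 — Angular frequency: ω = 2π·f = 2π·54 = 339.3 rad/s.
Step 2 — Component impedances:
  R: Z = R = 224 Ω
  C: Z = 1/(jωC) = -j/(ω·C) = 0 - j79.23 Ω
Step 3 — Series combination: Z_total = R + C = 224 - j79.23 Ω = 237.6∠-19.5° Ω.
Step 4 — Source phasor: V = 83.2∠60.0° V = 41.6 + j72.05 V.
Step 5 — Current: I = V / Z = 0.06394 + j0.3443 A = 0.3502∠79.5° A.
Step 6 — Complex power: S = V·I* = 27.47 - j9.715 VA.
Step 7 — Real power: P = Re(S) = 27.47 W.
Step 8 — Reactive power: Q = Im(S) = -9.715 VAR.
Step 9 — Apparent power: |S| = 29.13 VA.
Step 10 — Power factor: PF = P/|S| = 0.9428 (leading).

(a) P = 27.47 W  (b) Q = -9.715 VAR  (c) S = 29.13 VA  (d) PF = 0.9428 (leading)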